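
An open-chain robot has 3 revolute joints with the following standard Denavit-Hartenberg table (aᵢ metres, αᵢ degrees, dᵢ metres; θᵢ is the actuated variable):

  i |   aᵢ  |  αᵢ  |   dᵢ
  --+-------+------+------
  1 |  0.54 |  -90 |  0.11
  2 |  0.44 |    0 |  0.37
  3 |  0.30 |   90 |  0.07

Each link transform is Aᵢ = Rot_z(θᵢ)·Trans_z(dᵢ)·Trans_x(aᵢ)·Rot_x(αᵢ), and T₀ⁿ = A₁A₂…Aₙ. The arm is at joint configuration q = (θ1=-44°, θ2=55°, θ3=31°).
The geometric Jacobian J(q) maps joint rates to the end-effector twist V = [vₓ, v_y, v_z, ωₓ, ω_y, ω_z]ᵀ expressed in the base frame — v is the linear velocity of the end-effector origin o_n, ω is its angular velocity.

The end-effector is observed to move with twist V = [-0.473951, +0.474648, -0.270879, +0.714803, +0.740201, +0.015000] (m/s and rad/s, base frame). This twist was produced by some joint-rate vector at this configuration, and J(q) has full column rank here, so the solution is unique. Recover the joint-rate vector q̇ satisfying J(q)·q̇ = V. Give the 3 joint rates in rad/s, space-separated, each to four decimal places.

o_n = [0.8907, -0.2485, -0.5497]
J₁: ẑ×o_n = [0.2485, 0.8907, -0.0000], ω = ẑ
J2: z=[0.6947, 0.7193, 0.0000] o=[0.3884, -0.3751, 0.1100] → [-0.4745, 0.4583, -0.2733, 0.6947, 0.7193, 0.0000]
J3: z=[0.6947, 0.7193, 0.0000] o=[0.8270, -0.2843, -0.2504] → [-0.2153, 0.2079, -0.0209, 0.6947, 0.7193, 0.0000]
q̇ = J⁺·V = [0.0150, 0.9880, 0.0410]

0.0150 0.9880 0.0410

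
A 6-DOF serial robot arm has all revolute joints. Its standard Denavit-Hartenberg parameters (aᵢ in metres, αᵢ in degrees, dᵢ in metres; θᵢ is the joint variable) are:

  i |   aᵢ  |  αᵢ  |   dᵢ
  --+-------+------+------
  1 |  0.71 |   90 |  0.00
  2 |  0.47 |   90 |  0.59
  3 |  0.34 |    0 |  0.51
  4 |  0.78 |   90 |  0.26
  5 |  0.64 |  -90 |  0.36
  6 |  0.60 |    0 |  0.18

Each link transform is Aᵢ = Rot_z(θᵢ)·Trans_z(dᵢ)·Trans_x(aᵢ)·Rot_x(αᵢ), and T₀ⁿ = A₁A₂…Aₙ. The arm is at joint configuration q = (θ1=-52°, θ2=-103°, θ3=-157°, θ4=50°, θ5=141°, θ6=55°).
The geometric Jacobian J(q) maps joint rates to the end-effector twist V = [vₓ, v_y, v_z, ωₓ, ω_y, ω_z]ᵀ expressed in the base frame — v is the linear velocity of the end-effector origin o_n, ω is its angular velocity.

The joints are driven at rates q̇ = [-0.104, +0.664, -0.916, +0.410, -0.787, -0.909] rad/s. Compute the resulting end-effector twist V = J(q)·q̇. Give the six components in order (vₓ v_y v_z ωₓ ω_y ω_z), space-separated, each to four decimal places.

-0.7176 0.5756 -0.2448 -0.1121 0.3273 -0.6293

o_n = [-0.7594, 0.1395, -0.0224]
J₁: ẑ×o_n = [-0.1395, -0.7594, 0.0000], ω = ẑ
J2: z=[-0.7880, -0.6157, 0.0000] o=[0.4371, -0.5595, 0.0000] → [0.0138, -0.0177, -1.2875, -0.7880, -0.6157, 0.0000]
J3: z=[-0.5999, 0.7678, 0.2250] o=[-0.0929, -0.8394, -0.4580] → [0.1142, 0.1113, -0.0755, -0.5999, 0.7678, 0.2250]
J4: z=[-0.5999, 0.7678, 0.2250] o=[-0.2508, -0.4215, -0.0383] → [-0.1140, -0.1049, 0.0540, -0.5999, 0.7678, 0.2250]
J5: z=[-0.0979, -0.3495, 0.9318] o=[0.2126, 0.1969, 0.2424] → [0.1460, -0.9317, -0.3341, -0.0979, -0.3495, 0.9318]
J6: z=[-0.0335, -0.9346, -0.3541] o=[-0.4592, 0.1133, 0.5268] → [0.5226, 0.0879, -0.2814, -0.0335, -0.9346, -0.3541]
V = J·q̇ = [-0.7176, 0.5756, -0.2448, -0.1121, 0.3273, -0.6293]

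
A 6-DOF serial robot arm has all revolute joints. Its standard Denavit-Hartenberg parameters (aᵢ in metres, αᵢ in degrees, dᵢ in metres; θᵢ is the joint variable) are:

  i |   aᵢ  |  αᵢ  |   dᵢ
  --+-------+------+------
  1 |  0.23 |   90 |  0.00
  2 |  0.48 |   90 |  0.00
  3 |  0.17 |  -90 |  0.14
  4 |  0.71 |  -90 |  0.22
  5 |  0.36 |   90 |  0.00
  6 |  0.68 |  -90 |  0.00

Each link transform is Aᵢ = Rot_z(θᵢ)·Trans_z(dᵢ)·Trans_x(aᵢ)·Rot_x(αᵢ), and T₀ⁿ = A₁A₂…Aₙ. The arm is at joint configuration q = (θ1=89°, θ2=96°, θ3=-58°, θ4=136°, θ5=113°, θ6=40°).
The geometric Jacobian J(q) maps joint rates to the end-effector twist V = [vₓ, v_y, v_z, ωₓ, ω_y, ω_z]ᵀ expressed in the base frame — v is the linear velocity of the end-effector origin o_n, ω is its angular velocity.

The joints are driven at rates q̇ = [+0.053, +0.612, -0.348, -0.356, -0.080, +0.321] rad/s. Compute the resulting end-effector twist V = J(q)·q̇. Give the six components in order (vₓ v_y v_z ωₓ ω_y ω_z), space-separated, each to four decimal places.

o_n = [0.0313, 0.4529, -0.2091]
J₁: ẑ×o_n = [-0.4529, 0.0313, 0.0000], ω = ẑ
J2: z=[0.9998, -0.0175, 0.0000] o=[0.0040, 0.2300, 0.0000] → [0.0037, 0.2091, 0.2234, 0.9998, -0.0175, 0.0000]
J3: z=[0.0174, 0.9944, 0.1045] o=[0.0031, 0.1798, 0.4774] → [-0.7112, 0.0149, -0.0232, 0.0174, 0.9944, 0.1045]
J4: z=[0.5283, -0.0979, 0.8434] o=[-0.1387, 0.3121, 0.5816] → [-0.0414, 0.5611, 0.0910, 0.5283, -0.0979, 0.8434]
J5: z=[0.6022, 0.7435, -0.2909] o=[0.4025, -0.1791, 0.4464] → [-0.3035, 0.5028, 0.6566, 0.6022, 0.7435, -0.2909]
J6: z=[0.3446, -0.5707, -0.7453] o=[0.1432, -0.0536, 0.2305] → [0.6285, 0.2349, 0.1107, 0.3446, -0.5707, -0.7453]
V = J·q̇ = [0.4665, -0.0401, 0.0954, 0.4802, -0.5646, -0.4996]

0.4665 -0.0401 0.0954 0.4802 -0.5646 -0.4996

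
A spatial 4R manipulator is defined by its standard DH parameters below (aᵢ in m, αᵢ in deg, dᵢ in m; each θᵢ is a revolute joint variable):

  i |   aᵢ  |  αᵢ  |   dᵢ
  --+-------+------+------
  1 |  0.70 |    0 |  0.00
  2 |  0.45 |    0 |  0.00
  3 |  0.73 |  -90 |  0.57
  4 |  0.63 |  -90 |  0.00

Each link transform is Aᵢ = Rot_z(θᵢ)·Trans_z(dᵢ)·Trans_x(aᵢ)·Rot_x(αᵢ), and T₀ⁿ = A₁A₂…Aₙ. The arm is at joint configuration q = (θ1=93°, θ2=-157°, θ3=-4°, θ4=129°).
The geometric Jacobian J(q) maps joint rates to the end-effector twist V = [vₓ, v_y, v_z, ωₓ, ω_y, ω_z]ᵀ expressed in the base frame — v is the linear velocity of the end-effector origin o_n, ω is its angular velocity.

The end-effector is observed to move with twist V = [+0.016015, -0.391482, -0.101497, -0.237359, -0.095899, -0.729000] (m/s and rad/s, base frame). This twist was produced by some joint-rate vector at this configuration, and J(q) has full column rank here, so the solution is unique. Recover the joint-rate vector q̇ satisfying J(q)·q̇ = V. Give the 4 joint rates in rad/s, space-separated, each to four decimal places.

o_n = [0.2856, -0.0147, 0.0804]
J₁: ẑ×o_n = [0.0147, 0.2856, -0.0000], ω = ẑ
J2: z=[0.0000, 0.0000, 1.0000] o=[-0.0366, 0.6990, 0.0000] → [0.7137, 0.3222, -0.0000, 0.0000, 0.0000, 1.0000]
J3: z=[0.0000, 0.0000, 1.0000] o=[0.1606, 0.2946, 0.0000] → [0.3092, 0.1249, -0.0000, 0.0000, 0.0000, 1.0000]
J4: z=[0.9272, 0.3746, 0.0000] o=[0.4341, -0.3823, 0.5700] → [-0.1834, 0.4540, 0.3965, 0.9272, 0.3746, 0.0000]
q̇ = J⁺·V = [-0.9170, -0.1870, 0.3750, -0.2560]

-0.9170 -0.1870 0.3750 -0.2560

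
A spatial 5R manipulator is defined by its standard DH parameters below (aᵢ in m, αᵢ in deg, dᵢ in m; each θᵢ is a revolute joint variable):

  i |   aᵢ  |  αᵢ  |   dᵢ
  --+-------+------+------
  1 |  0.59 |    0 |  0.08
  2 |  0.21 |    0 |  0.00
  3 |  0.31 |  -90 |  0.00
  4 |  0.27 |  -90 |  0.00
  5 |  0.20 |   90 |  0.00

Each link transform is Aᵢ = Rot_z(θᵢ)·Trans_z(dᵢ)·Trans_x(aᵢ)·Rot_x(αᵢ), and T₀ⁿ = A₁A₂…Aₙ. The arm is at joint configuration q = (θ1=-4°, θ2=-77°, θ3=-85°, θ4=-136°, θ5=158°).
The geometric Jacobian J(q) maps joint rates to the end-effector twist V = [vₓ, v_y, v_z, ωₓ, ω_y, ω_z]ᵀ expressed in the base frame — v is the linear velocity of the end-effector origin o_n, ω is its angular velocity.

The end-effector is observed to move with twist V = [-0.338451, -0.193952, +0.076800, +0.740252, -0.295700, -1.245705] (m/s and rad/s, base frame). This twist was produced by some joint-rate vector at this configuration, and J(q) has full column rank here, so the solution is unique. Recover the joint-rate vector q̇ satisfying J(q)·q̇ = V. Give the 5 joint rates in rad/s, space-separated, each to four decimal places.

-0.7990 -0.6140 0.8370 0.4660 -0.9310

o_n = [0.3615, -0.2362, 0.1387]
J₁: ẑ×o_n = [0.2362, 0.3615, -0.0000], ω = ẑ
J2: z=[0.0000, 0.0000, 1.0000] o=[0.5886, -0.0412, 0.0800] → [0.1950, -0.2270, 0.0000, 0.0000, 0.0000, 1.0000]
J3: z=[0.0000, 0.0000, 1.0000] o=[0.6214, -0.2486, 0.0800] → [-0.0124, -0.2599, 0.0000, 0.0000, 0.0000, 1.0000]
J4: z=[0.2419, -0.9703, 0.0000] o=[0.3206, -0.3236, 0.0800] → [-0.0570, -0.0142, 0.0608, 0.2419, -0.9703, 0.0000]
J5: z=[-0.6740, -0.1681, 0.7193] o=[0.5091, -0.2766, 0.2676] → [-0.0074, -0.1930, -0.0520, -0.6740, -0.1681, 0.7193]
q̇ = J⁺·V = [-0.7990, -0.6140, 0.8370, 0.4660, -0.9310]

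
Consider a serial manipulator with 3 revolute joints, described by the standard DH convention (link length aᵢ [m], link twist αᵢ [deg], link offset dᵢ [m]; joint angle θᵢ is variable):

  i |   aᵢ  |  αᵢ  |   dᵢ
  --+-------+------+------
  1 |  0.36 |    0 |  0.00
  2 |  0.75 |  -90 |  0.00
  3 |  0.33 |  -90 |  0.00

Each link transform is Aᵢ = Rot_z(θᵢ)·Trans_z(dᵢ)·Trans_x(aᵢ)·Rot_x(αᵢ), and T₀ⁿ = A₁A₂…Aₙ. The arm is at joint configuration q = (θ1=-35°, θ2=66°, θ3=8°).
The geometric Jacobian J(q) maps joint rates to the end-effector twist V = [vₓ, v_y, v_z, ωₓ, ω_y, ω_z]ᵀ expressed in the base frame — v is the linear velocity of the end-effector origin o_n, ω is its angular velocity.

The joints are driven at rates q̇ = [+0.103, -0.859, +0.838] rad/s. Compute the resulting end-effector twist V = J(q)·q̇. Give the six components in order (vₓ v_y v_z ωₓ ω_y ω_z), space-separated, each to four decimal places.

o_n = [1.2179, 0.3481, -0.0459]
J₁: ẑ×o_n = [-0.3481, 1.2179, 0.0000], ω = ẑ
J2: z=[0.0000, 0.0000, 1.0000] o=[0.2949, -0.2065, 0.0000] → [-0.5546, 0.9230, 0.0000, 0.0000, 0.0000, 1.0000]
J3: z=[-0.5150, 0.8572, 0.0000] o=[0.9378, 0.1798, 0.0000] → [-0.0394, -0.0237, -0.3268, -0.5150, 0.8572, 0.0000]
V = J·q̇ = [0.4075, -0.6872, -0.2738, -0.4316, 0.7183, -0.7560]

0.4075 -0.6872 -0.2738 -0.4316 0.7183 -0.7560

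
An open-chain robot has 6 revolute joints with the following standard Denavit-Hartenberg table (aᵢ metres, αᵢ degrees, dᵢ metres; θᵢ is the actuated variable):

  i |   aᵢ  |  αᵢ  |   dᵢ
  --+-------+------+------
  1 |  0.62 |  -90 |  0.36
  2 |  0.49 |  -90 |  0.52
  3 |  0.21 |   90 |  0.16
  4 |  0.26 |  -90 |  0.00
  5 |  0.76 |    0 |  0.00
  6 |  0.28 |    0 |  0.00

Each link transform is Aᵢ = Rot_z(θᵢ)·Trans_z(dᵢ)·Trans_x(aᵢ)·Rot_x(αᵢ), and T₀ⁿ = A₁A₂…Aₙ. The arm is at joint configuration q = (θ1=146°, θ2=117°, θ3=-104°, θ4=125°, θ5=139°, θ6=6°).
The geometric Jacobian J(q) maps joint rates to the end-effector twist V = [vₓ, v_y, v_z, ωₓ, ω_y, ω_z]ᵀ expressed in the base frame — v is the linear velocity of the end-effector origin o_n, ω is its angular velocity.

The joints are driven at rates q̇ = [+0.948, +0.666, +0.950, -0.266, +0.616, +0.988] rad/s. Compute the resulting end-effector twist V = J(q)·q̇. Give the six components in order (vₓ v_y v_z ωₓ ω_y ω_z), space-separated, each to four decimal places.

o_n = [-1.0095, -0.7489, -0.6634]
J₁: ẑ×o_n = [0.7489, -1.0095, 0.0000], ω = ẑ
J2: z=[-0.5592, -0.8290, 0.0000] o=[-0.5140, 0.3467, 0.3600] → [0.8484, -0.5723, 0.2019, -0.5592, -0.8290, 0.0000]
J3: z=[0.7387, -0.4982, 0.4540] o=[-0.6204, -0.2088, -0.0766] → [0.5376, 0.2568, -0.5929, 0.7387, -0.4982, 0.4540]
J4: z=[-0.2299, 0.4469, 0.8645] o=[-0.6352, -0.4445, 0.0413] → [-0.0518, -0.4856, 0.2372, -0.2299, 0.4469, 0.8645]
J5: z=[0.0954, 0.8944, -0.4370] o=[-0.3834, -0.4399, 0.1059] → [-0.8231, 0.3469, 0.5305, 0.0954, 0.8944, -0.4370]
J6: z=[0.0954, 0.8944, -0.4370] o=[-0.8243, -0.6730, -0.4676] → [-0.2083, 0.0996, 0.1584, 0.0954, 0.8944, -0.4370]
V = J·q̇ = [1.0867, -0.6529, -0.0086, 0.5434, 0.2903, 0.4484]

1.0867 -0.6529 -0.0086 0.5434 0.2903 0.4484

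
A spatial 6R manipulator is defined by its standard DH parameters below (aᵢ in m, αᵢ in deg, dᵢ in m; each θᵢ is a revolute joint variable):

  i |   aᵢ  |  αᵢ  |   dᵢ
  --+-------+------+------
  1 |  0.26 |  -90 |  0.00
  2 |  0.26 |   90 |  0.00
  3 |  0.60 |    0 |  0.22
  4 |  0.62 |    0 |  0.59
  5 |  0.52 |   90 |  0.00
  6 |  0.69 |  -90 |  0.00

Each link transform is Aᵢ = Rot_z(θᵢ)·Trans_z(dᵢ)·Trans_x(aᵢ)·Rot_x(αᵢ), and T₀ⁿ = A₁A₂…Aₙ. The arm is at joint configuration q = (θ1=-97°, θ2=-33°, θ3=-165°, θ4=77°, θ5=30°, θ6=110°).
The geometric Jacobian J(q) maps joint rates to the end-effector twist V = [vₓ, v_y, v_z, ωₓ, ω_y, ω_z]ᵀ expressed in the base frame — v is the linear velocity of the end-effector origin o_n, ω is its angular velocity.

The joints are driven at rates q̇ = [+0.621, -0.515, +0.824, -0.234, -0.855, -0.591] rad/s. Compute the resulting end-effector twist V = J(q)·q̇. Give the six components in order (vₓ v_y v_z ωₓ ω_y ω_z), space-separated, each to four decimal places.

o_n = [-0.9280, 0.7768, 1.1428]
J₁: ẑ×o_n = [-0.7768, -0.9280, 0.0000], ω = ẑ
J2: z=[0.9925, -0.1219, 0.0000] o=[-0.0317, -0.2581, 0.0000] → [-0.1393, -1.1343, 0.9179, 0.9925, -0.1219, 0.0000]
J3: z=[0.0664, 0.5406, 0.8387] o=[-0.0583, -0.4745, 0.1416] → [-0.5082, -0.7959, 0.5532, 0.0664, 0.5406, 0.8387]
J4: z=[0.0664, 0.5406, 0.8387] o=[-0.1386, 0.1458, 0.0105] → [0.0829, -0.7373, 0.4686, 0.0664, 0.5406, 0.8387]
J5: z=[0.0664, 0.5406, 0.8387] o=[-0.7166, 0.5222, 0.5171] → [0.1248, -0.2188, 0.1312, 0.0664, 0.5406, 0.8387]
J6: z=[-0.4393, 0.7705, -0.4619] o=[-1.1825, 0.3466, 0.6671] → [0.5652, 0.0914, -0.3851, -0.4393, 0.7705, -0.4619]
V = J·q̇ = [-1.2895, -0.3424, -0.0111, -0.2691, -0.5359, 0.6717]

-1.2895 -0.3424 -0.0111 -0.2691 -0.5359 0.6717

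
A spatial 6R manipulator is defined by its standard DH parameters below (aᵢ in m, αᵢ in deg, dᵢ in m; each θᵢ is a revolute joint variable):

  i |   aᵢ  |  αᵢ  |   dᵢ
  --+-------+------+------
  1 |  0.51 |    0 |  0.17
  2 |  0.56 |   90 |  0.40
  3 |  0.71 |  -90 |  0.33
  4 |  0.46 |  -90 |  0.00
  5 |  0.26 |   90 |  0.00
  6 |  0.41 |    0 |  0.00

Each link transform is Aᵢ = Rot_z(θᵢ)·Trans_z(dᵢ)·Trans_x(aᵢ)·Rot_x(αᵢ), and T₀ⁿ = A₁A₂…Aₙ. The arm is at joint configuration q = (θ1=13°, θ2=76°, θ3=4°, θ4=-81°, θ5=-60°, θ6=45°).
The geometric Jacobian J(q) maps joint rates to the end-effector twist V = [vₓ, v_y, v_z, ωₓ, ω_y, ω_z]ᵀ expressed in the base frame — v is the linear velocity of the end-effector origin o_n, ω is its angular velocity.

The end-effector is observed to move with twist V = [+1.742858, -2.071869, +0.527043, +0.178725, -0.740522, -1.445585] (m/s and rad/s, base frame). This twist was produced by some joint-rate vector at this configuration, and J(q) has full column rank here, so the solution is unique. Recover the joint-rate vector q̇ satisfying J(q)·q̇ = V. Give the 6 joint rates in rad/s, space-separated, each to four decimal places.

o_n = [1.5359, 1.7322, 1.1226]
J₁: ẑ×o_n = [-1.7322, 1.5359, 0.0000], ω = ẑ
J2: z=[0.0000, 0.0000, 1.0000] o=[0.4969, 0.1147, 0.1700] → [-1.6175, 1.0389, 0.0000, 0.0000, 0.0000, 1.0000]
J3: z=[0.9998, -0.0175, 0.0000] o=[0.5067, 0.6746, 0.5700] → [-0.0096, -0.5525, 1.0754, 0.9998, -0.0175, 0.0000]
J4: z=[-0.0012, -0.0697, 0.9976] o=[0.8490, 1.3770, 0.6195] → [-0.3894, 0.6858, 0.0475, -0.0012, -0.0697, 0.9976]
J5: z=[-0.1392, 0.9879, 0.0689] o=[1.3045, 1.4409, 0.6245] → [0.4719, 0.0853, -0.2691, -0.1392, 0.9879, 0.0689]
J6: z=[-0.8582, -0.1551, 0.4893] o=[1.4330, 1.4432, 0.8506] → [-0.1836, 0.2838, -0.2321, -0.8582, -0.1551, 0.4893]
q̇ = J⁺·V = [-0.7800, -0.3970, 0.4150, -0.4120, -0.7100, 0.3910]

-0.7800 -0.3970 0.4150 -0.4120 -0.7100 0.3910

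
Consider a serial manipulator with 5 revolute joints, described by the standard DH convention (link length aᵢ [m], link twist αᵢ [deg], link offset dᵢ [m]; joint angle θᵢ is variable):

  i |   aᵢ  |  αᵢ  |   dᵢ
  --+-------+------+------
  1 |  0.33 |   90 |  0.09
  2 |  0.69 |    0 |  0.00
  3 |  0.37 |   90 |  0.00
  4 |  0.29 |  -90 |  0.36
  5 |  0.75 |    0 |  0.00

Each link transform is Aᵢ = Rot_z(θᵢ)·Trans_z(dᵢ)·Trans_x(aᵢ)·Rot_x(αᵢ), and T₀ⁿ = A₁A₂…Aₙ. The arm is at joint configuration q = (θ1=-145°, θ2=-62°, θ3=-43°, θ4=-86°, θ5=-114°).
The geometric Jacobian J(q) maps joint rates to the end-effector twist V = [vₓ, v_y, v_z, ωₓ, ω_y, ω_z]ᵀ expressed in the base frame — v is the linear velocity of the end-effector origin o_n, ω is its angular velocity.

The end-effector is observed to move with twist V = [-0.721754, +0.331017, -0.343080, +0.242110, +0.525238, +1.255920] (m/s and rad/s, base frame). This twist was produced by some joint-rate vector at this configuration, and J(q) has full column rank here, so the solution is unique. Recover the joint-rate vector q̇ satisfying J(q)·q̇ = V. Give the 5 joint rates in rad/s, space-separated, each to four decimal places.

o_n = [0.3609, 0.2710, -0.6051]
J₁: ẑ×o_n = [-0.2710, 0.3609, 0.0000], ω = ẑ
J2: z=[-0.5736, 0.8192, 0.0000] o=[-0.2703, -0.1893, 0.0900] → [-0.5694, -0.3987, -0.7811, -0.5736, 0.8192, 0.0000]
J3: z=[-0.5736, 0.8192, 0.0000] o=[-0.5357, -0.3751, -0.5192] → [-0.0703, -0.0493, -1.1050, -0.5736, 0.8192, 0.0000]
J4: z=[0.7912, 0.5540, 0.2588] o=[-0.4572, -0.3202, -0.8766] → [-0.0026, -0.0031, 0.0145, 0.7912, 0.5540, 0.2588]
J5: z=[0.1715, 0.2052, -0.9636] o=[-0.0022, -0.3547, -0.8030] → [0.6435, -0.3838, 0.0328, 0.1715, 0.2052, -0.9636]
q̇ = J⁺·V = [0.2690, 0.1820, 0.1670, 0.7380, -0.8260]

0.2690 0.1820 0.1670 0.7380 -0.8260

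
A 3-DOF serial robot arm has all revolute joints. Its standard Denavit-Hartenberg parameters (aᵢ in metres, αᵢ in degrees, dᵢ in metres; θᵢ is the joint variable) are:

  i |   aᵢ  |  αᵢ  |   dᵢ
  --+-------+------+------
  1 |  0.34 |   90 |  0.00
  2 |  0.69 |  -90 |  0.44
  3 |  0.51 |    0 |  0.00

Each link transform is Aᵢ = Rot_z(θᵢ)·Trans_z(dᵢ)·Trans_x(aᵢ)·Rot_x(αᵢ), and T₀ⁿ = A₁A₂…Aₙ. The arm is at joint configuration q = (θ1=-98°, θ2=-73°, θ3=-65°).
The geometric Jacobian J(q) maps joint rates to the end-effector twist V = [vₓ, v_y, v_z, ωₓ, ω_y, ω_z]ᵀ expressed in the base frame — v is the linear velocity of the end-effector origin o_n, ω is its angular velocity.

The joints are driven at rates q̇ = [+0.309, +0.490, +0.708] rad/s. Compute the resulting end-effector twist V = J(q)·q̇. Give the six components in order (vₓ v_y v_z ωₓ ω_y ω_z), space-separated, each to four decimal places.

o_n = [-0.9776, -0.4733, -0.8660]
J₁: ẑ×o_n = [0.4733, -0.9776, 0.0000], ω = ẑ
J2: z=[-0.9903, 0.1392, 0.0000] o=[-0.0473, -0.3367, 0.0000] → [-0.1205, -0.8575, 0.2648, -0.9903, 0.1392, 0.0000]
J3: z=[-0.1331, -0.9470, 0.2924] o=[-0.5111, -0.4752, -0.6599] → [0.1946, -0.1638, -0.4420, -0.1331, -0.9470, 0.2924]
V = J·q̇ = [0.2250, -0.8383, -0.1832, -0.5795, -0.6023, 0.5160]

0.2250 -0.8383 -0.1832 -0.5795 -0.6023 0.5160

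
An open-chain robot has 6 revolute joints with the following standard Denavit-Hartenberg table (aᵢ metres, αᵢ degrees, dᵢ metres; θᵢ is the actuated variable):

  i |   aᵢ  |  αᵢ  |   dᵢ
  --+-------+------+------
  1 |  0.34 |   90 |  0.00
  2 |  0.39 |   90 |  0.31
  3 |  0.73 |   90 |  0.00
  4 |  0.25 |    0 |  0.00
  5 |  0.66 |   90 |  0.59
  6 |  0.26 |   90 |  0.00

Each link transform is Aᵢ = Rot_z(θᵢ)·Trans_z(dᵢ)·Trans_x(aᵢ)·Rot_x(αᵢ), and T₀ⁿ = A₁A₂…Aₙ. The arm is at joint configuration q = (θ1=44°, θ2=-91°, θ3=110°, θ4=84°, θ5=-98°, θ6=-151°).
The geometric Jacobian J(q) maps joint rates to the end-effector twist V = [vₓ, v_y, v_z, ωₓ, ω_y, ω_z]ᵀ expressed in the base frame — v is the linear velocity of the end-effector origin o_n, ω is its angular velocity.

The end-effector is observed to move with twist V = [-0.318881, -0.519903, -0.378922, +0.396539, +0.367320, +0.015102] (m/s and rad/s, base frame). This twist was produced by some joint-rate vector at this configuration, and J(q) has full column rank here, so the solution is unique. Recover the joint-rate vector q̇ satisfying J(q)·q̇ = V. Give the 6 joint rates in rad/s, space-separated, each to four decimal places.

o_n = [1.2289, -1.0009, -0.4212]
J₁: ẑ×o_n = [1.0009, 1.2289, -0.0000], ω = ẑ
J2: z=[0.6947, -0.7193, 0.0000] o=[0.2446, 0.2362, 0.0000] → [0.3030, 0.2926, -0.1513, 0.6947, -0.7193, 0.0000]
J3: z=[-0.7192, -0.6946, 0.0175] o=[0.4550, 0.0085, -0.3899] → [0.0393, -0.0090, 1.2635, -0.7192, -0.6946, 0.0175]
J4: z=[0.2258, -0.2574, -0.9395] o=[0.9347, -0.4820, -0.1403] → [-0.4153, -0.2130, -0.0415, 0.2258, -0.2574, -0.9395]
J5: z=[0.2258, -0.2574, -0.9395] o=[0.7730, -0.6722, -0.1270] → [-0.2331, -0.3618, 0.0431, 0.2258, -0.2574, -0.9395]
J6: z=[0.5389, 0.8364, -0.0997] o=[1.4419, -1.1434, -0.4652] → [0.0510, -0.0024, 0.2549, 0.5389, 0.8364, -0.0997]
q̇ = J⁺·V = [-0.6730, 0.3230, -0.3100, -0.4390, -0.3230, 0.2250]

-0.6730 0.3230 -0.3100 -0.4390 -0.3230 0.2250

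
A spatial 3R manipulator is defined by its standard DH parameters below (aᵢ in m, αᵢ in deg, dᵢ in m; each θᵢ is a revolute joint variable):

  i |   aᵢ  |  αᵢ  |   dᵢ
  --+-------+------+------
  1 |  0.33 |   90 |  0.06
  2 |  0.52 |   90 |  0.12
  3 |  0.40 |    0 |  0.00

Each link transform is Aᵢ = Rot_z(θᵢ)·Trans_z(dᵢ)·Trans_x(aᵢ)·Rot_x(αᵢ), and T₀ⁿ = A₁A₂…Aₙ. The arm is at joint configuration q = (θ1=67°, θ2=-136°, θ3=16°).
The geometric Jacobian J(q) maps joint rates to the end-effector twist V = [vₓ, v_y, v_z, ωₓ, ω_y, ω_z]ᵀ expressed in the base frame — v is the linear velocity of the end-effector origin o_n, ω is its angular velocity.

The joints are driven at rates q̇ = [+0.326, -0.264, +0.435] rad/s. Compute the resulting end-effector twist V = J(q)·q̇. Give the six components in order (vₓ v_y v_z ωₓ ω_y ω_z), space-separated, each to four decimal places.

o_n = [0.0867, -0.3851, -0.5683]
J₁: ẑ×o_n = [0.3851, 0.0867, -0.0000], ω = ẑ
J2: z=[0.9205, -0.3907, 0.0000] o=[0.1289, 0.3038, 0.0600] → [0.2455, 0.5784, -0.6506, 0.9205, -0.3907, 0.0000]
J3: z=[-0.2714, -0.6394, 0.7193] o=[0.0932, -0.0874, -0.3012] → [0.3849, -0.0772, 0.0766, -0.2714, -0.6394, 0.7193]
V = J·q̇ = [0.2282, -0.1580, 0.2051, -0.3611, -0.1750, 0.6389]

0.2282 -0.1580 0.2051 -0.3611 -0.1750 0.6389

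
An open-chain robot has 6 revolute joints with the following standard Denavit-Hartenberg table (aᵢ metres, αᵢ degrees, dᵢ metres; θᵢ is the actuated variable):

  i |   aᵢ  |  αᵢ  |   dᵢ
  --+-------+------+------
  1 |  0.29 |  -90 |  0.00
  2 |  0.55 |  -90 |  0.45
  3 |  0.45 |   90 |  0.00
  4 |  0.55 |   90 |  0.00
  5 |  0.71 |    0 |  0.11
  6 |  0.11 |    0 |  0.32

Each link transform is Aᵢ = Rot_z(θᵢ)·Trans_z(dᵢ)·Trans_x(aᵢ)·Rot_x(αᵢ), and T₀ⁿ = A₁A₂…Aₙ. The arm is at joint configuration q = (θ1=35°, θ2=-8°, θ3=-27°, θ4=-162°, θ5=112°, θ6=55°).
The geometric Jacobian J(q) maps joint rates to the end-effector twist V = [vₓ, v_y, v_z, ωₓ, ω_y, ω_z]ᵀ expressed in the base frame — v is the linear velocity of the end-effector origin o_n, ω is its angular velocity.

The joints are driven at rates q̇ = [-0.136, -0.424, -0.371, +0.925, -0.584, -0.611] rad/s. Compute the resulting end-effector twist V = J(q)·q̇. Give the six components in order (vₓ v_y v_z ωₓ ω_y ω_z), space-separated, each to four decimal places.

-0.5103 -0.6469 0.4375 -0.5713 0.2932 1.3442

o_n = [-0.0658, 1.3288, -0.2990]
J₁: ẑ×o_n = [-1.3288, -0.0658, 0.0000], ω = ẑ
J2: z=[-0.5736, 0.8192, 0.0000] o=[0.2376, 0.1663, 0.0000] → [-0.2449, -0.1715, -0.4183, -0.5736, 0.8192, 0.0000]
J3: z=[0.1140, 0.0798, -0.9903] o=[0.4256, 0.8474, 0.0765] → [0.4468, 0.5294, 0.0941, 0.1140, 0.0798, -0.9903]
J4: z=[-0.8793, 0.4720, -0.0632] o=[0.6337, 1.2424, 0.1323] → [-0.1981, -0.3351, 0.2542, -0.8793, 0.4720, -0.0632]
J5: z=[-0.0345, -0.1954, -0.9801] o=[0.3724, 0.7696, 0.2358] → [0.6525, 0.4111, -0.1049, -0.0345, -0.1954, -0.9801]
J6: z=[-0.0345, -0.1954, -0.9801] o=[-0.0839, 1.2875, 0.0364] → [0.1060, -0.0293, 0.0021, -0.0345, -0.1954, -0.9801]
V = J·q̇ = [-0.5103, -0.6469, 0.4375, -0.5713, 0.2932, 1.3442]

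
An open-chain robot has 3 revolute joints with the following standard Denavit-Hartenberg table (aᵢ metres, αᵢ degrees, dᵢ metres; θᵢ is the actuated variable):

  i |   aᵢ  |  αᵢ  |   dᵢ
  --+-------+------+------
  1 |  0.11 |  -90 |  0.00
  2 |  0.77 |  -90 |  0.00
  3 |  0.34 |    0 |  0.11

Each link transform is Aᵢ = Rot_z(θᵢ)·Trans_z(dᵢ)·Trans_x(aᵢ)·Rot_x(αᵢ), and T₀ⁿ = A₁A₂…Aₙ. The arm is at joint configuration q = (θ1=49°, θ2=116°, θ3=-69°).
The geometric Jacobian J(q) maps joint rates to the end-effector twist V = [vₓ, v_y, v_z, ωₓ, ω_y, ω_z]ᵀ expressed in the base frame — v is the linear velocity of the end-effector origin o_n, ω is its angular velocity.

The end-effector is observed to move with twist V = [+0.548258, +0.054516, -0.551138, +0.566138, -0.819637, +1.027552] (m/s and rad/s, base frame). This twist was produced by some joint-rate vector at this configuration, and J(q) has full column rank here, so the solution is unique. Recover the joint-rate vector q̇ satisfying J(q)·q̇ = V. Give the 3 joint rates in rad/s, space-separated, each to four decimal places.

o_n = [-0.4887, -0.0784, -0.7534]
J₁: ẑ×o_n = [0.0784, -0.4887, 0.0000], ω = ẑ
J2: z=[-0.7547, 0.6561, 0.0000] o=[0.0722, 0.0830, 0.0000] → [-0.4943, -0.5686, 0.4898, -0.7547, 0.6561, 0.0000]
J3: z=[-0.5897, -0.6783, 0.4384] o=[-0.1493, -0.1717, -0.6921] → [0.0007, -0.1850, -0.2853, -0.5897, -0.6783, 0.4384]
q̇ = J⁺·V = [0.9070, -0.9650, 0.2750]

0.9070 -0.9650 0.2750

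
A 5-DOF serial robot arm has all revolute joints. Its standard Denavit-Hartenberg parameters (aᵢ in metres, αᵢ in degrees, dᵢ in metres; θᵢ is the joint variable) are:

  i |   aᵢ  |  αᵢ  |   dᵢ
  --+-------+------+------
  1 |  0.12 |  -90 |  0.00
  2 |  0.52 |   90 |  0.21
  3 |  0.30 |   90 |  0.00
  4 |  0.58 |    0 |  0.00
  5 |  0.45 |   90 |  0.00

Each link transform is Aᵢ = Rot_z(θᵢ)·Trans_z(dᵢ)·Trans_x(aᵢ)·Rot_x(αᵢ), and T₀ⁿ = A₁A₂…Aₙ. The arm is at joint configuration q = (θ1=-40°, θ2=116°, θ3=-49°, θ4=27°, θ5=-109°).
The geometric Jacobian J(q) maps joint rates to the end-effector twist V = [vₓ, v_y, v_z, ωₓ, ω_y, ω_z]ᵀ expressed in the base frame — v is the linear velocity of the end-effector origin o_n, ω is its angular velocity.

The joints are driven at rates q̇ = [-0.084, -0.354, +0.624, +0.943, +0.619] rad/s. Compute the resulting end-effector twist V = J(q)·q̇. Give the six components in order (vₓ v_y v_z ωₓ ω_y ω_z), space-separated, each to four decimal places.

0.4242 -0.2696 -1.1210 -0.0607 -1.7489 0.7020

o_n = [-0.6936, -0.0103, -0.9060]
J₁: ẑ×o_n = [0.0103, -0.6936, 0.0000], ω = ẑ
J2: z=[0.6428, 0.7660, 0.0000] o=[0.0919, -0.0771, 0.0000] → [-0.6940, 0.5824, 0.6447, 0.6428, 0.7660, 0.0000]
J3: z=[0.6885, -0.5777, -0.4384] o=[0.0523, 0.2303, -0.4674] → [0.1480, 0.6290, -0.5965, 0.6885, -0.5777, -0.4384]
J4: z=[-0.1683, -0.7152, 0.6783] o=[-0.1593, 0.1123, -0.6443] → [0.2703, -0.4064, -0.3615, -0.1683, -0.7152, 0.6783]
J5: z=[-0.1683, -0.7152, 0.6783] o=[-0.3426, -0.2431, -1.0644] → [-0.2712, -0.2114, -0.2902, -0.1683, -0.7152, 0.6783]
V = J·q̇ = [0.4242, -0.2696, -1.1210, -0.0607, -1.7489, 0.7020]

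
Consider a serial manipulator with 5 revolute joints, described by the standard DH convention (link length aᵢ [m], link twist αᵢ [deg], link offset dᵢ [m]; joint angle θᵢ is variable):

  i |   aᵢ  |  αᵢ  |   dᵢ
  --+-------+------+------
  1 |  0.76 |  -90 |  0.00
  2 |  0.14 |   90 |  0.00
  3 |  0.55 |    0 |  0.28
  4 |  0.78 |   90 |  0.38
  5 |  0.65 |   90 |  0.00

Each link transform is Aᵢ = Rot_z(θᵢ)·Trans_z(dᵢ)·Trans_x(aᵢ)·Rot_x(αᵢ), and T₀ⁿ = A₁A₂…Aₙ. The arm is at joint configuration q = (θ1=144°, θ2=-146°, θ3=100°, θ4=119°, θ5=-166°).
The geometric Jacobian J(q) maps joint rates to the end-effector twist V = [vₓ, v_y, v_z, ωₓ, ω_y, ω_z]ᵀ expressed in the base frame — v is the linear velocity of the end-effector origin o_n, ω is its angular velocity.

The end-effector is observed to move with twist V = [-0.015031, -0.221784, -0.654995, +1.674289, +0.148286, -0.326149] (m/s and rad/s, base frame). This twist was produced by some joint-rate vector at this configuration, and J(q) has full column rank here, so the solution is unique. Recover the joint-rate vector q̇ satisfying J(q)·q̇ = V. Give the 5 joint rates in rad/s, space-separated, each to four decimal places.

o_n = [-0.6985, -0.0459, -0.4568]
J₁: ẑ×o_n = [0.0459, -0.6985, 0.0000], ω = ẑ
J2: z=[-0.5878, -0.8090, 0.0000] o=[-0.6149, 0.4467, 0.0000] → [0.3696, -0.2685, 0.2218, -0.5878, -0.8090, 0.0000]
J3: z=[0.4524, -0.3287, -0.8290] o=[-0.5210, 0.3785, 0.0783] → [-0.1759, 0.3893, -0.2503, 0.4524, -0.3287, -0.8290]
J4: z=[0.4524, -0.3287, -0.8290] o=[-0.7767, -0.1052, -0.2073] → [0.1312, 0.0481, 0.0525, 0.4524, -0.3287, -0.8290]
J5: z=[-0.8789, -0.3221, -0.3519] o=[-0.7228, 0.4624, -0.8613] → [-0.3091, 0.3469, 0.4545, -0.8789, -0.3221, -0.3519]
q̇ = J⁺·V = [0.7200, -0.5290, 0.9380, 0.6380, -0.7400]

0.7200 -0.5290 0.9380 0.6380 -0.7400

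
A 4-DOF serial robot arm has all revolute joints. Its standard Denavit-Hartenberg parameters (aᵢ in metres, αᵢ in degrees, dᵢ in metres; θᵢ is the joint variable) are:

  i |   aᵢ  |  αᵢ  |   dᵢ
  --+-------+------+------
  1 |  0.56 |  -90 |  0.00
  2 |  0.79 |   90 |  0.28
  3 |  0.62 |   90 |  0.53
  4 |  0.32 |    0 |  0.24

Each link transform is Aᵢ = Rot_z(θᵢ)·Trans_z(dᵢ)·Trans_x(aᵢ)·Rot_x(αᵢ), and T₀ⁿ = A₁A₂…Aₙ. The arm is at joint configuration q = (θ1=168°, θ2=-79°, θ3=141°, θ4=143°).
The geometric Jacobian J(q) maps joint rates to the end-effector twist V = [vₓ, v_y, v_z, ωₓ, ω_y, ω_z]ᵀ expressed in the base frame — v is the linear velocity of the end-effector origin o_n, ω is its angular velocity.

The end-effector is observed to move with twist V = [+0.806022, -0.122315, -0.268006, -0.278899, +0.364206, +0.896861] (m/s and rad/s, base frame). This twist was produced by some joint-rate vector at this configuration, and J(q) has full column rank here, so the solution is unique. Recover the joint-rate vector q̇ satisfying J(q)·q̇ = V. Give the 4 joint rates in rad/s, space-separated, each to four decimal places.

0.5870 -0.7560 -0.2830 0.5890

o_n = [-0.1214, -0.6856, 0.7836]
J₁: ẑ×o_n = [0.6856, -0.1214, 0.0000], ω = ẑ
J2: z=[-0.2079, -0.9781, 0.0000] o=[-0.5478, 0.1164, 0.0000] → [-0.7665, 0.1629, 0.5838, -0.2079, -0.9781, 0.0000]
J3: z=[0.9602, -0.2041, 0.1908] o=[-0.7534, -0.1261, 0.7755] → [0.1051, 0.1128, -0.4082, 0.9602, -0.2041, 0.1908]
J4: z=[-0.2790, -0.7352, 0.6178] o=[-0.2357, -0.6350, 0.4036] → [-0.2481, 0.1766, 0.0981, -0.2790, -0.7352, 0.6178]
q̇ = J⁺·V = [0.5870, -0.7560, -0.2830, 0.5890]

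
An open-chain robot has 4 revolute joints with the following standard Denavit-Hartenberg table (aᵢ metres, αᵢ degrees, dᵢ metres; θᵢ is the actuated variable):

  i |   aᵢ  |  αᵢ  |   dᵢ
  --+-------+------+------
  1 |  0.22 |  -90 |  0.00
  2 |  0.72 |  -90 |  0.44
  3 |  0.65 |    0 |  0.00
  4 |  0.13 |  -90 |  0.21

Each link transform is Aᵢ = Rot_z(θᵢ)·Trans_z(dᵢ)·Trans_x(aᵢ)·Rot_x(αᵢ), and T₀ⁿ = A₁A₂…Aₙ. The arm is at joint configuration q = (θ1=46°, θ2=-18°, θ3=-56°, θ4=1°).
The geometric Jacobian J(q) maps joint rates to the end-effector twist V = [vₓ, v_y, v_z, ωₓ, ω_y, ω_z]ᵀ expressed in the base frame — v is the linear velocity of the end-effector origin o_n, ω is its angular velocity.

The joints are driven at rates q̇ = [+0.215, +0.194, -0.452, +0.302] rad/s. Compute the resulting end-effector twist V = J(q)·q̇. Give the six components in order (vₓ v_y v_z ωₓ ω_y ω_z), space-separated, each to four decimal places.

o_n = [0.1822, 1.7511, 0.1581]
J₁: ẑ×o_n = [-1.7511, 0.1822, 0.0000], ω = ẑ
J2: z=[-0.7193, 0.6947, 0.0000] o=[0.1528, 0.1583, 0.0000] → [0.1098, 0.1138, -1.1663, -0.7193, 0.6947, 0.0000]
J3: z=[0.2147, 0.2223, -0.9511] o=[0.3120, 0.9565, 0.2225] → [0.7415, 0.1372, 0.1994, 0.2147, 0.2223, -0.9511]
J4: z=[0.2147, 0.2223, -0.9511] o=[0.1645, 1.5795, 0.3348] → [0.1240, 0.0211, 0.0329, 0.2147, 0.2223, -0.9511]
V = J·q̇ = [-0.6529, 0.0056, -0.3065, -0.1718, 0.1014, 0.3577]

-0.6529 0.0056 -0.3065 -0.1718 0.1014 0.3577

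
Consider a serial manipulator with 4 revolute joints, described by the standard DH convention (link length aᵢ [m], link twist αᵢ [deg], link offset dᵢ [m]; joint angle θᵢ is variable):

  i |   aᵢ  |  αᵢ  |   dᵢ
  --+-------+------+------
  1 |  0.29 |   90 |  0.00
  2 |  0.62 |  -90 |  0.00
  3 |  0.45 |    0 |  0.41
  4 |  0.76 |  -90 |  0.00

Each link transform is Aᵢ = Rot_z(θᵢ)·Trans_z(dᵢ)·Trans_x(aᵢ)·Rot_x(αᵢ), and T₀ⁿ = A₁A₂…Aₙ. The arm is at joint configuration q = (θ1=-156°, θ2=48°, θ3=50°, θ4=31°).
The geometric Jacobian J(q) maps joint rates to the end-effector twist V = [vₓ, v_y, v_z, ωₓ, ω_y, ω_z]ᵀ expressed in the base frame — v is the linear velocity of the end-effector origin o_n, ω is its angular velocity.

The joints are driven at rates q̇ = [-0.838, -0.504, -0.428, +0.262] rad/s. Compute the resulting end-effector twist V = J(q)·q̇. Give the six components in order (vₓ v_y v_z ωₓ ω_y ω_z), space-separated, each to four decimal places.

-1.7709 -0.0137 0.0091 0.0923 -0.5106 -0.9491

o_n = [-0.1695, -1.2745, 1.0384]
J₁: ẑ×o_n = [1.2745, -0.1695, 0.0000], ω = ẑ
J2: z=[-0.4067, 0.9135, 0.0000] o=[-0.2649, -0.1180, 0.0000] → [0.9486, 0.4224, 0.3833, -0.4067, 0.9135, 0.0000]
J3: z=[0.6789, 0.3023, 0.6691] o=[-0.6439, -0.2867, 0.4607] → [0.8356, -0.0747, -0.8140, 0.6789, 0.3023, 0.6691]
J4: z=[0.6789, 0.3023, 0.6691] o=[-0.4022, -0.5564, 0.9501] → [0.5072, 0.0957, -0.5578, 0.6789, 0.3023, 0.6691]
V = J·q̇ = [-1.7709, -0.0137, 0.0091, 0.0923, -0.5106, -0.9491]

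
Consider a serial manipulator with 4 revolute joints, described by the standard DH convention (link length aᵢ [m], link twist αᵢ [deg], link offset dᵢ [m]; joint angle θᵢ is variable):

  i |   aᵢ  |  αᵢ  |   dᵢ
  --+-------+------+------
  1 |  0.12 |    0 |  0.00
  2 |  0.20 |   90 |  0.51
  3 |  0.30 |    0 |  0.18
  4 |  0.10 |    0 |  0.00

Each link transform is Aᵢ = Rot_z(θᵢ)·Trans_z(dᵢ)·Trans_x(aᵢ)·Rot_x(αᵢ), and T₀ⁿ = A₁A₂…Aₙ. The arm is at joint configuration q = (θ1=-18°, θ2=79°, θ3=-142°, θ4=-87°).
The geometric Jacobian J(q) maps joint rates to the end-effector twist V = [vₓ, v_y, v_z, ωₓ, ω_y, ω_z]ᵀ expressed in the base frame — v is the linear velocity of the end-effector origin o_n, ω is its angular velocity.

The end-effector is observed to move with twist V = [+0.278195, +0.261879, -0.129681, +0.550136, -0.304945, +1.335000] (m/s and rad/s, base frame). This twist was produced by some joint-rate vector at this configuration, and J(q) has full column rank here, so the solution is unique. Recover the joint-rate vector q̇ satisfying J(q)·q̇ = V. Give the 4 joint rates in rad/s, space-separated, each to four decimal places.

o_n = [0.2221, -0.2136, 0.4008]
J₁: ẑ×o_n = [0.2136, 0.2221, -0.0000], ω = ẑ
J2: z=[0.0000, 0.0000, 1.0000] o=[0.1141, -0.0371, 0.0000] → [0.1765, 0.1080, -0.0000, 0.0000, 0.0000, 1.0000]
J3: z=[0.8746, -0.4848, 0.0000] o=[0.2111, 0.1378, 0.5100] → [0.0530, 0.0955, -0.3020, 0.8746, -0.4848, 0.0000]
J4: z=[0.8746, -0.4848, 0.0000] o=[0.2539, -0.1562, 0.3253] → [-0.0366, -0.0660, -0.0656, 0.8746, -0.4848, 0.0000]
q̇ = J⁺·V = [0.8660, 0.4690, 0.3740, 0.2550]

0.8660 0.4690 0.3740 0.2550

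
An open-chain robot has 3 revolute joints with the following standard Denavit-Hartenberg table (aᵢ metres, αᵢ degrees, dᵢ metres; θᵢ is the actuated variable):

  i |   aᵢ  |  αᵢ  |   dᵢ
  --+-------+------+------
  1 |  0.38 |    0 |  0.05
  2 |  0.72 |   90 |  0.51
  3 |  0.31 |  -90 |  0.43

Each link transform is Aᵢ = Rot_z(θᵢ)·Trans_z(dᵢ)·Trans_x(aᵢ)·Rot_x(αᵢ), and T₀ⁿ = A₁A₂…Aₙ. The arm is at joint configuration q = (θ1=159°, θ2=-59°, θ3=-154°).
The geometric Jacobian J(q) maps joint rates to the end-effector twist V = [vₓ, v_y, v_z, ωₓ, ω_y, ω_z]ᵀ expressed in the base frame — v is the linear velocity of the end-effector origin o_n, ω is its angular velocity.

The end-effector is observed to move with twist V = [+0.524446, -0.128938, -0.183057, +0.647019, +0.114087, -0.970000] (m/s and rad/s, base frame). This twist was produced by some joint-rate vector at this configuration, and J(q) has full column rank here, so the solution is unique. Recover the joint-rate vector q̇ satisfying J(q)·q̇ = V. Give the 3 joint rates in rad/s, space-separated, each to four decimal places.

o_n = [-0.0079, 0.6455, 0.4241]
J₁: ẑ×o_n = [-0.6455, -0.0079, 0.0000], ω = ẑ
J2: z=[0.0000, 0.0000, 1.0000] o=[-0.3548, 0.1362, 0.0500] → [-0.5093, 0.3468, 0.0000, 0.0000, 0.0000, 1.0000]
J3: z=[0.9848, 0.1736, 0.0000] o=[-0.4798, 0.8452, 0.5600] → [-0.0236, 0.1338, -0.2786, 0.9848, 0.1736, 0.0000]
q̇ = J⁺·V = [-0.3370, -0.6330, 0.6570]

-0.3370 -0.6330 0.6570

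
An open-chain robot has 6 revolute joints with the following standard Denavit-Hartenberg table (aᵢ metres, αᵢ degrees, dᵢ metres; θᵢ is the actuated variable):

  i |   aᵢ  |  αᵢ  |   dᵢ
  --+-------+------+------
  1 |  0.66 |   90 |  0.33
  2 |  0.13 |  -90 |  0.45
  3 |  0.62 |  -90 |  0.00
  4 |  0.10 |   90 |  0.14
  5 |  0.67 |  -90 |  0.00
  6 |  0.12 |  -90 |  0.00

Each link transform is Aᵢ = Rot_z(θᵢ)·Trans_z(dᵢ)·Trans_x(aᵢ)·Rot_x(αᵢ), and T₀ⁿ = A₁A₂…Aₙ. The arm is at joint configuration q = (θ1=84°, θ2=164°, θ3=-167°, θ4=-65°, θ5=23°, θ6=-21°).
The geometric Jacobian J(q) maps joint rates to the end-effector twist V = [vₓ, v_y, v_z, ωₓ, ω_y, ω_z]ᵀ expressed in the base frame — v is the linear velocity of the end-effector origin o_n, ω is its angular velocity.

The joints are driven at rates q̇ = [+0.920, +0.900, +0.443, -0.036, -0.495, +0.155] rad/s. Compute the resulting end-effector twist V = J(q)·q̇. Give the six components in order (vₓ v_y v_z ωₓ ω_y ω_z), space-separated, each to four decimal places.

o_n = [1.2015, 0.9774, -0.5874]
J₁: ẑ×o_n = [-0.9774, 1.2015, 0.0000], ω = ẑ
J2: z=[0.9945, -0.1045, 0.0000] o=[0.0690, 0.6564, 0.3300] → [0.0959, 0.9124, 0.4376, 0.9945, -0.1045, 0.0000]
J3: z=[-0.0288, -0.2741, -0.9613] o=[0.5035, 0.4851, 0.3658] → [0.7345, -0.6985, 0.1772, -0.0288, -0.2741, -0.9613]
J4: z=[0.9464, -0.3169, 0.0620] o=[0.7029, 1.0480, 0.1993] → [0.2537, 0.7755, 0.0912, 0.9464, -0.3169, 0.0620]
J5: z=[-0.3037, -0.9388, -0.1628] o=[0.8463, 1.0172, 0.1095] → [0.6477, -0.2695, 0.3455, -0.3037, -0.9388, -0.1628]
J6: z=[0.8283, -0.3446, 0.4418] o=[1.1618, 1.0177, -0.4815] → [0.0543, 0.1052, -0.0197, 0.8283, -0.3446, 0.4418]
V = J·q̇ = [-0.8088, 1.7389, 0.2950, 1.1269, 0.2072, 0.6410]

-0.8088 1.7389 0.2950 1.1269 0.2072 0.6410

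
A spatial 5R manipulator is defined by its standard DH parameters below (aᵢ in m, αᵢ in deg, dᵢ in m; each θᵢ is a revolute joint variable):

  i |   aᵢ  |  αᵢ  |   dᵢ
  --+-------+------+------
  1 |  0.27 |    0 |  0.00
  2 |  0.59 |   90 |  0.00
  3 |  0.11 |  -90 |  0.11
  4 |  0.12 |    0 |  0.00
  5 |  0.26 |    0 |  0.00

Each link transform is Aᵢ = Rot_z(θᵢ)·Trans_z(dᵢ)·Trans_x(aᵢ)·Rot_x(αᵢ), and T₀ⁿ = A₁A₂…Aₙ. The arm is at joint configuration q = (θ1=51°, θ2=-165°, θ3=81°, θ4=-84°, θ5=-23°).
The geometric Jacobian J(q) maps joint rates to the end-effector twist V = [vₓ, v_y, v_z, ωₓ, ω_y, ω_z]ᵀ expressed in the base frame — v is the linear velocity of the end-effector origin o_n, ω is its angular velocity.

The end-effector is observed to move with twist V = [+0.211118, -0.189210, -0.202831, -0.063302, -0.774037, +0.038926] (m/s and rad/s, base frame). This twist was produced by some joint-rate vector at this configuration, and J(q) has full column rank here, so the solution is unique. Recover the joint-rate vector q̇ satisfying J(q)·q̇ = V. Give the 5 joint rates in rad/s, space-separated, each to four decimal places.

o_n = [-0.5097, -0.1414, 0.0460]
J₁: ẑ×o_n = [0.1414, -0.5097, 0.0000], ω = ẑ
J2: z=[0.0000, 0.0000, 1.0000] o=[0.1699, 0.2098, 0.0000] → [0.3512, -0.6796, 0.0000, 0.0000, 0.0000, 1.0000]
J3: z=[-0.9135, 0.4067, 0.0000] o=[-0.0701, -0.3292, 0.0000] → [0.0187, 0.0420, 0.0073, -0.9135, 0.4067, 0.0000]
J4: z=[0.4017, 0.9023, 0.1564] o=[-0.1775, -0.3001, 0.1086] → [-0.0814, -0.0268, 0.3635, 0.4017, 0.9023, 0.1564]
J5: z=[0.4017, 0.9023, 0.1564] o=[-0.2874, -0.2534, 0.1210] → [-0.0853, -0.0046, 0.2456, 0.4017, 0.9023, 0.1564]
q̇ = J⁺·V = [-0.4710, 0.6260, -0.2570, -0.1590, -0.5830]

-0.4710 0.6260 -0.2570 -0.1590 -0.5830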